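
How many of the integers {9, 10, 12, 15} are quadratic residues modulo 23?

(9/23) = +1 → QR.
(10/23) = -1 → non-residue.
(12/23) = +1 → QR.
(15/23) = -1 → non-residue.
Total quadratic residues among the 4: 2.

2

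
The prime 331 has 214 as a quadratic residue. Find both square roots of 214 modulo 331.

144, 187

Since 331 ≡ 3 (mod 4), a square root of 214 is 214^((331+1)/4) = 214^83 mod 331.
Repeated squaring: 214^2≡118, 214^4≡22, 214^8≡153, 214^16≡239, 214^32≡189, 214^64≡304 (mod 331).
214^83 = 214^(64+16+2+1) ≡ 144 (mod 331).
Check: 144² = 20736 ≡ 214 (mod 331). The two roots are 144 and 187.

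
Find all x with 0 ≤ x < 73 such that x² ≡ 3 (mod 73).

21, 52

73 ≡ 1 (mod 4), so we find a root by search.
Trying successive values, 21² = 441 ≡ 3 (mod 73). The other root is 73 − 21 = 52.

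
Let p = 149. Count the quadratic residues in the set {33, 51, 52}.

1

(33/149) = +1 → QR.
(51/149) = -1 → non-residue.
(52/149) = -1 → non-residue.
Total quadratic residues among the 3: 1.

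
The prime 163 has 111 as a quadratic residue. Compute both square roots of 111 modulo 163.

Since 163 ≡ 3 (mod 4), a square root of 111 is 111^((163+1)/4) = 111^41 mod 163.
Repeated squaring: 111^2≡96, 111^4≡88, 111^8≡83, 111^16≡43, 111^32≡56 (mod 163).
111^41 = 111^(32+8+1) ≡ 33 (mod 163).
Check: 33² = 1089 ≡ 111 (mod 163). The two roots are 33 and 130.

33, 130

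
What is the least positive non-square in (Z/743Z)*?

5

(2/743) = +1, so 2 is a residue.
(3/743) = +1, so 3 is a residue.
(4/743) = +1, so 4 is a residue.
(5/743) = −1, so 5 is the smallest positive non-residue mod 743.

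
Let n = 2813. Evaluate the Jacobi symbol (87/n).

Reciprocity: 87 ≡ 3 and 2813 ≡ 1 (mod 4), so (87/2813) = +(2813/87).
Reduce top mod 87: now compute (29/87).
Reciprocity: 29 ≡ 1 and 87 ≡ 3 (mod 4), so (29/87) = +(87/29).
Reduce top mod 29: now compute (0/29).
Top reduces to 0: gcd > 1, so the symbol is 0.

0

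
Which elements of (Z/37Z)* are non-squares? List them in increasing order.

2 5 6 8 13 14 15 17 18 19 20 22 23 24 29 31 32 35

Square k = 1,…,18 (k and 37−k give the same square):
1²=1, 2²=4, 3²=9, 4²=16, 5²=25, 6²=36, 7²≡12, 8²≡27, 9²≡7, 10²≡26, 11²≡10, 12²≡33, 13²≡21, 14²≡11, 15²≡3, 16²≡34, 17²≡30, 18²≡28 (mod 37).
The residues are {1, 3, 4, 7, 9, 10, 11, 12, 16, 21, 25, 26, 27, 28, 30, 33, 34, 36}; the non-residues are the remaining 18 nonzero classes.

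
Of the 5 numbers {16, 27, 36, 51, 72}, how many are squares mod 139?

3

(16/139) = +1 → QR.
(27/139) = -1 → non-residue.
(36/139) = +1 → QR.
(51/139) = +1 → QR.
(72/139) = -1 → non-residue.
Total quadratic residues among the 5: 3.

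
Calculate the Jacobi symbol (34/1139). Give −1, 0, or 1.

0

Pull out 2: since 1139 ≡ 3 (mod 8), (2/1139) = -1.
Reciprocity: 17 ≡ 1 and 1139 ≡ 3 (mod 4), so (17/1139) = +(1139/17).
Reduce top mod 17: now compute (0/17).
Top reduces to 0: gcd > 1, so the symbol is 0.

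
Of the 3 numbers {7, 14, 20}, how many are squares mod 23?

0

(7/23) = -1 → non-residue.
(14/23) = -1 → non-residue.
(20/23) = -1 → non-residue.
Total quadratic residues among the 3: 0.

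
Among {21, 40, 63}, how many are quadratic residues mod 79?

(21/79) = +1 → QR.
(40/79) = +1 → QR.
(63/79) = -1 → non-residue.
Total quadratic residues among the 3: 2.

2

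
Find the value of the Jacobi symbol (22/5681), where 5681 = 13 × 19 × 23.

Pull out 2: since 5681 ≡ 1 (mod 8), (2/5681) = +1.
Reciprocity: 11 ≡ 3 and 5681 ≡ 1 (mod 4), so (11/5681) = +(5681/11).
Reduce top mod 11: now compute (5/11).
Reciprocity: 5 ≡ 1 and 11 ≡ 3 (mod 4), so (5/11) = +(11/5).
Reduce top mod 5: now compute (1/5).
Reached (1/5) = 1. Collecting the sign flips along the way, the symbol is +1.

1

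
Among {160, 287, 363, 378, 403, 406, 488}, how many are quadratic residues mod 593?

2

(160/593) = -1 → non-residue.
(287/593) = +1 → QR.
(363/593) = -1 → non-residue.
(378/593) = +1 → QR.
(403/593) = -1 → non-residue.
(406/593) = -1 → non-residue.
(488/593) = -1 → non-residue.
Total quadratic residues among the 7: 2.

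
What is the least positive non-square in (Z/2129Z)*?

(2/2129) = +1, so 2 is a residue.
(3/2129) = −1, so 3 is the smallest positive non-residue mod 2129.

3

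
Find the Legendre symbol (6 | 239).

Pull out 2: since 239 ≡ 7 (mod 8), (2/239) = +1.
Reciprocity: 3 ≡ 3 and 239 ≡ 3 (mod 4), so (3/239) = −(239/3).
Reduce top mod 3: now compute (2/3).
Pull out 2: since 3 ≡ 3 (mod 8), (2/3) = -1.
Reached (1/3) = 1. Collecting the sign flips along the way, the symbol is +1.

1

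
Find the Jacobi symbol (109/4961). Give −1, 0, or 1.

Reciprocity: 109 ≡ 1 and 4961 ≡ 1 (mod 4), so (109/4961) = +(4961/109).
Reduce top mod 109: now compute (56/109).
Pull out 2^3: since 109 ≡ 5 (mod 8), (2/109) = -1, so (2/109)^3 = -1.
Reciprocity: 7 ≡ 3 and 109 ≡ 1 (mod 4), so (7/109) = +(109/7).
Reduce top mod 7: now compute (4/7).
Pull out 2^2: since 7 ≡ 7 (mod 8), (2/7) = +1, so (2/7)^2 = +1.
Reached (1/7) = 1. Collecting the sign flips along the way, the symbol is -1.

-1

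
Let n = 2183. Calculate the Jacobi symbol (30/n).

Pull out 2: since 2183 ≡ 7 (mod 8), (2/2183) = +1.
Reciprocity: 15 ≡ 3 and 2183 ≡ 3 (mod 4), so (15/2183) = −(2183/15).
Reduce top mod 15: now compute (8/15).
Pull out 2^3: since 15 ≡ 7 (mod 8), (2/15) = +1, so (2/15)^3 = +1.
Reached (1/15) = 1. Collecting the sign flips along the way, the symbol is -1.

-1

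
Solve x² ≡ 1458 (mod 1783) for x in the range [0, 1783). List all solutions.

700, 1083

Since 1783 ≡ 3 (mod 4), a square root of 1458 is 1458^((1783+1)/4) = 1458^446 mod 1783.
Repeated squaring: 1458^2≡428, 1458^4≡1318, 1458^8≡482, 1458^16≡534, 1458^32≡1659, 1458^64≡1112, 1458^128≡925, 1458^256≡1568 (mod 1783).
1458^446 = 1458^(256+128+32+16+8+4+2) ≡ 700 (mod 1783).
Check: 700² = 490000 ≡ 1458 (mod 1783). The two roots are 700 and 1083.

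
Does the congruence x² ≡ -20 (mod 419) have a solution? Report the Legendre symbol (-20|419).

-1

First reduce: -20 ≡ 399 (mod 419).
Reciprocity: 399 ≡ 3 and 419 ≡ 3 (mod 4), so (399/419) = −(419/399).
Reduce top mod 399: now compute (20/399).
Pull out 2^2: since 399 ≡ 7 (mod 8), (2/399) = +1, so (2/399)^2 = +1.
Reciprocity: 5 ≡ 1 and 399 ≡ 3 (mod 4), so (5/399) = +(399/5).
Reduce top mod 5: now compute (4/5).
Pull out 2^2: since 5 ≡ 5 (mod 8), (2/5) = -1, so (2/5)^2 = +1.
Reached (1/5) = 1. Collecting the sign flips along the way, the symbol is -1.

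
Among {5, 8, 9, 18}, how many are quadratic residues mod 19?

(5/19) = +1 → QR.
(8/19) = -1 → non-residue.
(9/19) = +1 → QR.
(18/19) = -1 → non-residue.
Total quadratic residues among the 4: 2.

2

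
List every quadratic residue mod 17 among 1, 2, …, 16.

Square k = 1,…,8 (k and 17−k give the same square):
1²=1, 2²=4, 3²=9, 4²=16, 5²≡8, 6²≡2, 7²≡15, 8²≡13 (mod 17).
So the quadratic residues mod 17 are {1, 2, 4, 8, 9, 13, 15, 16}.

1 2 4 8 9 13 15 16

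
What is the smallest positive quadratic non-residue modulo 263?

5

(2/263) = +1, so 2 is a residue.
(3/263) = +1, so 3 is a residue.
(4/263) = +1, so 4 is a residue.
(5/263) = −1, so 5 is the smallest positive non-residue mod 263.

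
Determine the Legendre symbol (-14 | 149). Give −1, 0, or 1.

First reduce: -14 ≡ 135 (mod 149).
Reciprocity: 135 ≡ 3 and 149 ≡ 1 (mod 4), so (135/149) = +(149/135).
Reduce top mod 135: now compute (14/135).
Pull out 2: since 135 ≡ 7 (mod 8), (2/135) = +1.
Reciprocity: 7 ≡ 3 and 135 ≡ 3 (mod 4), so (7/135) = −(135/7).
Reduce top mod 7: now compute (2/7).
Pull out 2: since 7 ≡ 7 (mod 8), (2/7) = +1.
Reached (1/7) = 1. Collecting the sign flips along the way, the symbol is -1.

-1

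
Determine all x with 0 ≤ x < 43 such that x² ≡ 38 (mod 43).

9, 34

Since 43 ≡ 3 (mod 4), a square root of 38 is 38^((43+1)/4) = 38^11 mod 43.
Repeated squaring: 38^2≡25, 38^4≡23, 38^8≡13 (mod 43).
38^11 = 38^(8+2+1) ≡ 9 (mod 43).
Check: 9² = 81 ≡ 38 (mod 43). The two roots are 9 and 34.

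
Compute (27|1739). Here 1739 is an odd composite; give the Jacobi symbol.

1

Reciprocity: 27 ≡ 3 and 1739 ≡ 3 (mod 4), so (27/1739) = −(1739/27).
Reduce top mod 27: now compute (11/27).
Reciprocity: 11 ≡ 3 and 27 ≡ 3 (mod 4), so (11/27) = −(27/11).
Reduce top mod 11: now compute (5/11).
Reciprocity: 5 ≡ 1 and 11 ≡ 3 (mod 4), so (5/11) = +(11/5).
Reduce top mod 5: now compute (1/5).
Reached (1/5) = 1. Collecting the sign flips along the way, the symbol is +1.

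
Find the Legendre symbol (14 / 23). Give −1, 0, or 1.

Pull out 2: since 23 ≡ 7 (mod 8), (2/23) = +1.
Reciprocity: 7 ≡ 3 and 23 ≡ 3 (mod 4), so (7/23) = −(23/7).
Reduce top mod 7: now compute (2/7).
Pull out 2: since 7 ≡ 7 (mod 8), (2/7) = +1.
Reached (1/7) = 1. Collecting the sign flips along the way, the symbol is -1.

-1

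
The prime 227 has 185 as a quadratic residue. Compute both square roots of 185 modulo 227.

56, 171

Since 227 ≡ 3 (mod 4), a square root of 185 is 185^((227+1)/4) = 185^57 mod 227.
Repeated squaring: 185^2≡175, 185^4≡207, 185^8≡173, 185^16≡192, 185^32≡90 (mod 227).
185^57 = 185^(32+16+8+1) ≡ 171 (mod 227).
Check: 171² = 29241 ≡ 185 (mod 227). The two roots are 56 and 171.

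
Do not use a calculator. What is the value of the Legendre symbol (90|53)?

1

First reduce: 90 ≡ 37 (mod 53).
Reciprocity: 37 ≡ 1 and 53 ≡ 1 (mod 4), so (37/53) = +(53/37).
Reduce top mod 37: now compute (16/37).
Pull out 2^4: since 37 ≡ 5 (mod 8), (2/37) = -1, so (2/37)^4 = +1.
Reached (1/37) = 1. Collecting the sign flips along the way, the symbol is +1.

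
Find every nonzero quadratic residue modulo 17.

1, 2, 4, 8, 9, 13, 15, 16

Square k = 1,…,8 (k and 17−k give the same square):
1²=1, 2²=4, 3²=9, 4²=16, 5²≡8, 6²≡2, 7²≡15, 8²≡13 (mod 17).
So the quadratic residues mod 17 are {1, 2, 4, 8, 9, 13, 15, 16}.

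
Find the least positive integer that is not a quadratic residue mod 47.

5

(2/47) = +1, so 2 is a residue.
(3/47) = +1, so 3 is a residue.
(4/47) = +1, so 4 is a residue.
(5/47) = −1, so 5 is the smallest positive non-residue mod 47.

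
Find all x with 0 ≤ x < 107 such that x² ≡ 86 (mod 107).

Since 107 ≡ 3 (mod 4), a square root of 86 is 86^((107+1)/4) = 86^27 mod 107.
Repeated squaring: 86^2≡13, 86^4≡62, 86^8≡99, 86^16≡64 (mod 107).
86^27 = 86^(16+8+2+1) ≡ 34 (mod 107).
Check: 34² = 1156 ≡ 86 (mod 107). The two roots are 34 and 73.

34, 73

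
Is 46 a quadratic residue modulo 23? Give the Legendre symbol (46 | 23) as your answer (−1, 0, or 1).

0

First reduce: 46 ≡ 0 (mod 23).
Top reduces to 0: gcd > 1, so the symbol is 0.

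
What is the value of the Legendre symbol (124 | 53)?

-1

Euler's criterion: (124/53) ≡ 18^26 (mod 53).
18^2 ≡ 6 (mod 53)
18^4 ≡ 36 (mod 53)
18^8 ≡ 24 (mod 53)
18^16 ≡ 46 (mod 53)
18^26 = 18^(16+8+2) ≡ 52 (mod 53).
Result is 52 ≡ −1, so (124/53) = −1.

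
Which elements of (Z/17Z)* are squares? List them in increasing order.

Square k = 1,…,8 (k and 17−k give the same square):
1²=1, 2²=4, 3²=9, 4²=16, 5²≡8, 6²≡2, 7²≡15, 8²≡13 (mod 17).
So the quadratic residues mod 17 are {1, 2, 4, 8, 9, 13, 15, 16}.

1, 2, 4, 8, 9, 13, 15, 16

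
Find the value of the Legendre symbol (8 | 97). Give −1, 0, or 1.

Pull out 2^3: since 97 ≡ 1 (mod 8), (2/97) = +1, so (2/97)^3 = +1.
Reached (1/97) = 1. Collecting the sign flips along the way, the symbol is +1.

1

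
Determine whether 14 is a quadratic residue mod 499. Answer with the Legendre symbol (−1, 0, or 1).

1

Euler's criterion: (14/499) ≡ 14^249 (mod 499).
14^2 ≡ 196 (mod 499)
14^4 ≡ 492 (mod 499)
14^8 ≡ 49 (mod 499)
14^16 ≡ 405 (mod 499)
14^32 ≡ 353 (mod 499)
14^64 ≡ 358 (mod 499)
14^128 ≡ 420 (mod 499)
14^249 = 14^(128+64+32+16+8+1) ≡ 1 (mod 499).
Result is 1, so (14/499) = 1.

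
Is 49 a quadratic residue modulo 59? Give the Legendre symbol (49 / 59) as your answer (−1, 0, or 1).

1

Reciprocity: 49 ≡ 1 and 59 ≡ 3 (mod 4), so (49/59) = +(59/49).
Reduce top mod 49: now compute (10/49).
Pull out 2: since 49 ≡ 1 (mod 8), (2/49) = +1.
Reciprocity: 5 ≡ 1 and 49 ≡ 1 (mod 4), so (5/49) = +(49/5).
Reduce top mod 5: now compute (4/5).
Pull out 2^2: since 5 ≡ 5 (mod 8), (2/5) = -1, so (2/5)^2 = +1.
Reached (1/5) = 1. Collecting the sign flips along the way, the symbol is +1.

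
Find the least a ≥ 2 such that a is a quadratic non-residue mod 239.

(2/239) = +1, so 2 is a residue.
(3/239) = +1, so 3 is a residue.
(4/239) = +1, so 4 is a residue.
(5/239) = +1, so 5 is a residue.
(6/239) = +1, so 6 is a residue.
(7/239) = −1, so 7 is the smallest positive non-residue mod 239.

7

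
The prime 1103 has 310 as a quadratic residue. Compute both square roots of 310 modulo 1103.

Since 1103 ≡ 3 (mod 4), a square root of 310 is 310^((1103+1)/4) = 310^276 mod 1103.
Repeated squaring: 310^2≡139, 310^4≡570, 310^8≡618, 310^16≡286, 310^32≡174, 310^64≡495, 310^128≡159, 310^256≡1015 (mod 1103).
310^276 = 310^(256+16+4) ≡ 961 (mod 1103).
Check: 961² = 923521 ≡ 310 (mod 1103). The two roots are 142 and 961.

142, 961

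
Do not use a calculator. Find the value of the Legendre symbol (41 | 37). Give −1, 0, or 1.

1

Euler's criterion: (41/37) ≡ 4^18 (mod 37).
4^2 ≡ 16 (mod 37)
4^4 ≡ 34 (mod 37)
4^8 ≡ 9 (mod 37)
4^16 ≡ 7 (mod 37)
4^18 = 4^(16+2) ≡ 1 (mod 37).
Result is 1, so (41/37) = 1.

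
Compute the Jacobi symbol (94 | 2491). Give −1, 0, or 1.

Pull out 2: since 2491 ≡ 3 (mod 8), (2/2491) = -1.
Reciprocity: 47 ≡ 3 and 2491 ≡ 3 (mod 4), so (47/2491) = −(2491/47).
Reduce top mod 47: now compute (0/47).
Top reduces to 0: gcd > 1, so the symbol is 0.

0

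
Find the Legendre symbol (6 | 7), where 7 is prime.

-1

Pull out 2: since 7 ≡ 7 (mod 8), (2/7) = +1.
Reciprocity: 3 ≡ 3 and 7 ≡ 3 (mod 4), so (3/7) = −(7/3).
Reduce top mod 3: now compute (1/3).
Reached (1/3) = 1. Collecting the sign flips along the way, the symbol is -1.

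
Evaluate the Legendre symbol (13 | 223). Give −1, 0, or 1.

Reciprocity: 13 ≡ 1 and 223 ≡ 3 (mod 4), so (13/223) = +(223/13).
Reduce top mod 13: now compute (2/13).
Pull out 2: since 13 ≡ 5 (mod 8), (2/13) = -1.
Reached (1/13) = 1. Collecting the sign flips along the way, the symbol is -1.

-1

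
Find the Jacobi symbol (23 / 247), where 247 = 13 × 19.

1

Reciprocity: 23 ≡ 3 and 247 ≡ 3 (mod 4), so (23/247) = −(247/23).
Reduce top mod 23: now compute (17/23).
Reciprocity: 17 ≡ 1 and 23 ≡ 3 (mod 4), so (17/23) = +(23/17).
Reduce top mod 17: now compute (6/17).
Pull out 2: since 17 ≡ 1 (mod 8), (2/17) = +1.
Reciprocity: 3 ≡ 3 and 17 ≡ 1 (mod 4), so (3/17) = +(17/3).
Reduce top mod 3: now compute (2/3).
Pull out 2: since 3 ≡ 3 (mod 8), (2/3) = -1.
Reached (1/3) = 1. Collecting the sign flips along the way, the symbol is +1.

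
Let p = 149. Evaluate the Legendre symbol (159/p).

-1

First reduce: 159 ≡ 10 (mod 149).
Pull out 2: since 149 ≡ 5 (mod 8), (2/149) = -1.
Reciprocity: 5 ≡ 1 and 149 ≡ 1 (mod 4), so (5/149) = +(149/5).
Reduce top mod 5: now compute (4/5).
Pull out 2^2: since 5 ≡ 5 (mod 8), (2/5) = -1, so (2/5)^2 = +1.
Reached (1/5) = 1. Collecting the sign flips along the way, the symbol is -1.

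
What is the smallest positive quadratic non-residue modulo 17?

3

(2/17) = +1, so 2 is a residue.
(3/17) = −1, so 3 is the smallest positive non-residue mod 17.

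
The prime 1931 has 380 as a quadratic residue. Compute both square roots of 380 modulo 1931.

755, 1176

Since 1931 ≡ 3 (mod 4), a square root of 380 is 380^((1931+1)/4) = 380^483 mod 1931.
Repeated squaring: 380^2≡1506, 380^4≡1042, 380^8≡542, 380^16≡252, 380^32≡1712, 380^64≡1617, 380^128≡115, 380^256≡1639 (mod 1931).
380^483 = 380^(256+128+64+32+2+1) ≡ 755 (mod 1931).
Check: 755² = 570025 ≡ 380 (mod 1931). The two roots are 755 and 1176.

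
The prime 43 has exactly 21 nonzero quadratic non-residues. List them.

2 3 5 7 8 12 18 19 20 22 26 27 28 29 30 32 33 34 37 39 42

Square k = 1,…,21 (k and 43−k give the same square):
1²=1, 2²=4, 3²=9, 4²=16, 5²=25, 6²=36, 7²≡6, 8²≡21, 9²≡38, 10²≡14, 11²≡35, 12²≡15, 13²≡40, 14²≡24, 15²≡10, 16²≡41, 17²≡31, 18²≡23, 19²≡17, 20²≡13, 21²≡11 (mod 43).
The residues are {1, 4, 6, 9, 10, 11, 13, 14, 15, 16, 17, 21, 23, 24, 25, 31, 35, 36, 38, 40, 41}; the non-residues are the remaining 21 nonzero classes.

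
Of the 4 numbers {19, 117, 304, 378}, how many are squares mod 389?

4

(19/389) = +1 → QR.
(117/389) = +1 → QR.
(304/389) = +1 → QR.
(378/389) = +1 → QR.
Total quadratic residues among the 4: 4.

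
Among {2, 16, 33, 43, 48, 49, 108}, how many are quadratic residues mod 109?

5

(2/109) = -1 → non-residue.
(16/109) = +1 → QR.
(33/109) = -1 → non-residue.
(43/109) = +1 → QR.
(48/109) = +1 → QR.
(49/109) = +1 → QR.
(108/109) = +1 → QR.
Total quadratic residues among the 7: 5.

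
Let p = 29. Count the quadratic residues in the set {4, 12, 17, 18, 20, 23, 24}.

(4/29) = +1 → QR.
(12/29) = -1 → non-residue.
(17/29) = -1 → non-residue.
(18/29) = -1 → non-residue.
(20/29) = +1 → QR.
(23/29) = +1 → QR.
(24/29) = +1 → QR.
Total quadratic residues among the 7: 4.

4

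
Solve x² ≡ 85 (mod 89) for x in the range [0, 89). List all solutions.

89 ≡ 1 (mod 4), so we find a root by search.
Trying successive values, 21² = 441 ≡ 85 (mod 89). The other root is 89 − 21 = 68.

21, 68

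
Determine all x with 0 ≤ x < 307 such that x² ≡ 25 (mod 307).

Since 307 ≡ 3 (mod 4), a square root of 25 is 25^((307+1)/4) = 25^77 mod 307.
Repeated squaring: 25^2≡11, 25^4≡121, 25^8≡212, 25^16≡122, 25^32≡148, 25^64≡107 (mod 307).
25^77 = 25^(64+8+4+1) ≡ 302 (mod 307).
Check: 302² = 91204 ≡ 25 (mod 307). The two roots are 5 and 302.

5, 302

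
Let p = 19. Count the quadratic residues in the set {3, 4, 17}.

(3/19) = -1 → non-residue.
(4/19) = +1 → QR.
(17/19) = +1 → QR.
Total quadratic residues among the 3: 2.

2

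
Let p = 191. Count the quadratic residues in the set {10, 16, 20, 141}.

3

(10/191) = +1 → QR.
(16/191) = +1 → QR.
(20/191) = +1 → QR.
(141/191) = -1 → non-residue.
Total quadratic residues among the 4: 3.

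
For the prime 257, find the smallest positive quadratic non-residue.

(2/257) = +1, so 2 is a residue.
(3/257) = −1, so 3 is the smallest positive non-residue mod 257.

3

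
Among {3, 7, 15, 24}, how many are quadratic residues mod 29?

2

(3/29) = -1 → non-residue.
(7/29) = +1 → QR.
(15/29) = -1 → non-residue.
(24/29) = +1 → QR.
Total quadratic residues among the 4: 2.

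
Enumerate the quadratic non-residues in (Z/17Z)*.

Square k = 1,…,8 (k and 17−k give the same square):
1²=1, 2²=4, 3²=9, 4²=16, 5²≡8, 6²≡2, 7²≡15, 8²≡13 (mod 17).
The residues are {1, 2, 4, 8, 9, 13, 15, 16}; the non-residues are the remaining 8 nonzero classes.

3 5 6 7 10 11 12 14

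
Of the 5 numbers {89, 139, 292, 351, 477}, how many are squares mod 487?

(89/487) = +1 → QR.
(139/487) = +1 → QR.
(292/487) = +1 → QR.
(351/487) = +1 → QR.
(477/487) = +1 → QR.
Total quadratic residues among the 5: 5.

5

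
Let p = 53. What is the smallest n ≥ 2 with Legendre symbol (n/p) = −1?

2

(2/53) = −1, so 2 is the smallest positive non-residue mod 53.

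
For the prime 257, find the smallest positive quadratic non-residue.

(2/257) = +1, so 2 is a residue.
(3/257) = −1, so 3 is the smallest positive non-residue mod 257.

3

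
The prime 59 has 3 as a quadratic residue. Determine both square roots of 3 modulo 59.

Since 59 ≡ 3 (mod 4), a square root of 3 is 3^((59+1)/4) = 3^15 mod 59.
Repeated squaring: 3^2≡9, 3^4≡22, 3^8≡12 (mod 59).
3^15 = 3^(8+4+2+1) ≡ 48 (mod 59).
Check: 48² = 2304 ≡ 3 (mod 59). The two roots are 11 and 48.

11, 48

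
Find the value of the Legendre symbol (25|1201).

1

Reciprocity: 25 ≡ 1 and 1201 ≡ 1 (mod 4), so (25/1201) = +(1201/25).
Reduce top mod 25: now compute (1/25).
Reached (1/25) = 1. Collecting the sign flips along the way, the symbol is +1.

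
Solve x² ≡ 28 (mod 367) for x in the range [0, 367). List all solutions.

Since 367 ≡ 3 (mod 4), a square root of 28 is 28^((367+1)/4) = 28^92 mod 367.
Repeated squaring: 28^2≡50, 28^4≡298, 28^8≡357, 28^16≡100, 28^32≡91, 28^64≡207 (mod 367).
28^92 = 28^(64+16+8+4) ≡ 94 (mod 367).
Check: 94² = 8836 ≡ 28 (mod 367). The two roots are 94 and 273.

94, 273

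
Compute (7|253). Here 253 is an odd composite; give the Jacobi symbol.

Reciprocity: 7 ≡ 3 and 253 ≡ 1 (mod 4), so (7/253) = +(253/7).
Reduce top mod 7: now compute (1/7).
Reached (1/7) = 1. Collecting the sign flips along the way, the symbol is +1.

1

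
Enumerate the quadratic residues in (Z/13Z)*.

Square k = 1,…,6 (k and 13−k give the same square):
1²=1, 2²=4, 3²=9, 4²≡3, 5²≡12, 6²≡10 (mod 13).
So the quadratic residues mod 13 are {1, 3, 4, 9, 10, 12}.

1 3 4 9 10 12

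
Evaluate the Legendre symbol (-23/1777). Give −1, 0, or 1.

First reduce: -23 ≡ 1754 (mod 1777).
Pull out 2: since 1777 ≡ 1 (mod 8), (2/1777) = +1.
Reciprocity: 877 ≡ 1 and 1777 ≡ 1 (mod 4), so (877/1777) = +(1777/877).
Reduce top mod 877: now compute (23/877).
Reciprocity: 23 ≡ 3 and 877 ≡ 1 (mod 4), so (23/877) = +(877/23).
Reduce top mod 23: now compute (3/23).
Reciprocity: 3 ≡ 3 and 23 ≡ 3 (mod 4), so (3/23) = −(23/3).
Reduce top mod 3: now compute (2/3).
Pull out 2: since 3 ≡ 3 (mod 8), (2/3) = -1.
Reached (1/3) = 1. Collecting the sign flips along the way, the symbol is +1.

1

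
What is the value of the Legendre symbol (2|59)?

Pull out 2: since 59 ≡ 3 (mod 8), (2/59) = -1.
Reached (1/59) = 1. Collecting the sign flips along the way, the symbol is -1.

-1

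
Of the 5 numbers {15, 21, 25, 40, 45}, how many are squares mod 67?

4

(15/67) = +1 → QR.
(21/67) = +1 → QR.
(25/67) = +1 → QR.
(40/67) = +1 → QR.
(45/67) = -1 → non-residue.
Total quadratic residues among the 5: 4.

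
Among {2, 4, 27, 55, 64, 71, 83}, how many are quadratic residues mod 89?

5

(2/89) = +1 → QR.
(4/89) = +1 → QR.
(27/89) = -1 → non-residue.
(55/89) = +1 → QR.
(64/89) = +1 → QR.
(71/89) = +1 → QR.
(83/89) = -1 → non-residue.
Total quadratic residues among the 7: 5.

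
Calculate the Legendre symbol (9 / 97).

1

Euler's criterion: (9/97) ≡ 9^48 (mod 97).
9^2 ≡ 81 (mod 97)
9^4 ≡ 62 (mod 97)
9^8 ≡ 61 (mod 97)
9^16 ≡ 35 (mod 97)
9^32 ≡ 61 (mod 97)
9^48 = 9^(32+16) ≡ 1 (mod 97).
Result is 1, so (9/97) = 1.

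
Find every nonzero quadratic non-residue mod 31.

3 6 11 12 13 15 17 21 22 23 24 26 27 29 30

Square k = 1,…,15 (k and 31−k give the same square):
1²=1, 2²=4, 3²=9, 4²=16, 5²=25, 6²≡5, 7²≡18, 8²≡2, 9²≡19, 10²≡7, 11²≡28, 12²≡20, 13²≡14, 14²≡10, 15²≡8 (mod 31).
The residues are {1, 2, 4, 5, 7, 8, 9, 10, 14, 16, 18, 19, 20, 25, 28}; the non-residues are the remaining 15 nonzero classes.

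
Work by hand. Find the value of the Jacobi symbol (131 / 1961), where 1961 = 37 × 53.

Reciprocity: 131 ≡ 3 and 1961 ≡ 1 (mod 4), so (131/1961) = +(1961/131).
Reduce top mod 131: now compute (127/131).
Reciprocity: 127 ≡ 3 and 131 ≡ 3 (mod 4), so (127/131) = −(131/127).
Reduce top mod 127: now compute (4/127).
Pull out 2^2: since 127 ≡ 7 (mod 8), (2/127) = +1, so (2/127)^2 = +1.
Reached (1/127) = 1. Collecting the sign flips along the way, the symbol is -1.

-1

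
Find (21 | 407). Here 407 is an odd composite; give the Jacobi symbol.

Reciprocity: 21 ≡ 1 and 407 ≡ 3 (mod 4), so (21/407) = +(407/21).
Reduce top mod 21: now compute (8/21).
Pull out 2^3: since 21 ≡ 5 (mod 8), (2/21) = -1, so (2/21)^3 = -1.
Reached (1/21) = 1. Collecting the sign flips along the way, the symbol is -1.

-1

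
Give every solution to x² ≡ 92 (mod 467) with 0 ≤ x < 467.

162, 305

Since 467 ≡ 3 (mod 4), a square root of 92 is 92^((467+1)/4) = 92^117 mod 467.
Repeated squaring: 92^2≡58, 92^4≡95, 92^8≡152, 92^16≡221, 92^32≡273, 92^64≡276 (mod 467).
92^117 = 92^(64+32+16+4+1) ≡ 305 (mod 467).
Check: 305² = 93025 ≡ 92 (mod 467). The two roots are 162 and 305.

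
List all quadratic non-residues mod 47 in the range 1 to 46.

Square k = 1,…,23 (k and 47−k give the same square):
1²=1, 2²=4, 3²=9, 4²=16, 5²=25, 6²=36, 7²≡2, 8²≡17, 9²≡34, 10²≡6, 11²≡27, 12²≡3, 13²≡28, 14²≡8, 15²≡37, 16²≡21, 17²≡7, 18²≡42, 19²≡32, 20²≡24, 21²≡18, 22²≡14, 23²≡12 (mod 47).
The residues are {1, 2, 3, 4, 6, 7, 8, 9, 12, 14, 16, 17, 18, 21, 24, 25, 27, 28, 32, 34, 36, 37, 42}; the non-residues are the remaining 23 nonzero classes.

5,10,11,13,15,19,20,22,23,26,29,30,31,33,35,38,39,40,41,43,44,45,46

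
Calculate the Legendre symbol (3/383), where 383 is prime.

1

Reciprocity: 3 ≡ 3 and 383 ≡ 3 (mod 4), so (3/383) = −(383/3).
Reduce top mod 3: now compute (2/3).
Pull out 2: since 3 ≡ 3 (mod 8), (2/3) = -1.
Reached (1/3) = 1. Collecting the sign flips along the way, the symbol is +1.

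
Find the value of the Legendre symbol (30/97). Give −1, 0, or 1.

Pull out 2: since 97 ≡ 1 (mod 8), (2/97) = +1.
Reciprocity: 15 ≡ 3 and 97 ≡ 1 (mod 4), so (15/97) = +(97/15).
Reduce top mod 15: now compute (7/15).
Reciprocity: 7 ≡ 3 and 15 ≡ 3 (mod 4), so (7/15) = −(15/7).
Reduce top mod 7: now compute (1/7).
Reached (1/7) = 1. Collecting the sign flips along the way, the symbol is -1.

-1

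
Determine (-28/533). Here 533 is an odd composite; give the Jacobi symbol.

First reduce: -28 ≡ 505 (mod 533).
Reciprocity: 505 ≡ 1 and 533 ≡ 1 (mod 4), so (505/533) = +(533/505).
Reduce top mod 505: now compute (28/505).
Pull out 2^2: since 505 ≡ 1 (mod 8), (2/505) = +1, so (2/505)^2 = +1.
Reciprocity: 7 ≡ 3 and 505 ≡ 1 (mod 4), so (7/505) = +(505/7).
Reduce top mod 7: now compute (1/7).
Reached (1/7) = 1. Collecting the sign flips along the way, the symbol is +1.

1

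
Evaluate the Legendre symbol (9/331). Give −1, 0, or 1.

Euler's criterion: (9/331) ≡ 9^165 (mod 331).
9^2 ≡ 81 (mod 331)
9^4 ≡ 272 (mod 331)
9^8 ≡ 171 (mod 331)
9^16 ≡ 113 (mod 331)
9^32 ≡ 191 (mod 331)
9^64 ≡ 71 (mod 331)
9^128 ≡ 76 (mod 331)
9^165 = 9^(128+32+4+1) ≡ 1 (mod 331).
Result is 1, so (9/331) = 1.

1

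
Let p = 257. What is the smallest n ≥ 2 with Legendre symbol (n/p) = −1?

(2/257) = +1, so 2 is a residue.
(3/257) = −1, so 3 is the smallest positive non-residue mod 257.

3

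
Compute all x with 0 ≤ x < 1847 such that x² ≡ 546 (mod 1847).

441, 1406

Since 1847 ≡ 3 (mod 4), a square root of 546 is 546^((1847+1)/4) = 546^462 mod 1847.
Repeated squaring: 546^2≡749, 546^4≡1360, 546^8≡753, 546^16≡1827, 546^32≡400, 546^64≡1158, 546^128≡42, 546^256≡1764 (mod 1847).
546^462 = 546^(256+128+64+8+4+2) ≡ 441 (mod 1847).
Check: 441² = 194481 ≡ 546 (mod 1847). The two roots are 441 and 1406.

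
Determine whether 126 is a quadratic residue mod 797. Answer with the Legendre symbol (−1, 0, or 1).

Pull out 2: since 797 ≡ 5 (mod 8), (2/797) = -1.
Reciprocity: 63 ≡ 3 and 797 ≡ 1 (mod 4), so (63/797) = +(797/63).
Reduce top mod 63: now compute (41/63).
Reciprocity: 41 ≡ 1 and 63 ≡ 3 (mod 4), so (41/63) = +(63/41).
Reduce top mod 41: now compute (22/41).
Pull out 2: since 41 ≡ 1 (mod 8), (2/41) = +1.
Reciprocity: 11 ≡ 3 and 41 ≡ 1 (mod 4), so (11/41) = +(41/11).
Reduce top mod 11: now compute (8/11).
Pull out 2^3: since 11 ≡ 3 (mod 8), (2/11) = -1, so (2/11)^3 = -1.
Reached (1/11) = 1. Collecting the sign flips along the way, the symbol is +1.

1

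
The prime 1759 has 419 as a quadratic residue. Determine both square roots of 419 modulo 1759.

807, 952

Since 1759 ≡ 3 (mod 4), a square root of 419 is 419^((1759+1)/4) = 419^440 mod 1759.
Repeated squaring: 419^2≡1420, 419^4≡586, 419^8≡391, 419^16≡1607, 419^32≡237, 419^64≡1640, 419^128≡89, 419^256≡885 (mod 1759).
419^440 = 419^(256+128+32+16+8) ≡ 807 (mod 1759).
Check: 807² = 651249 ≡ 419 (mod 1759). The two roots are 807 and 952.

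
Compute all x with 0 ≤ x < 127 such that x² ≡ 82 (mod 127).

Since 127 ≡ 3 (mod 4), a square root of 82 is 82^((127+1)/4) = 82^32 mod 127.
Repeated squaring: 82^2≡120, 82^4≡49, 82^8≡115, 82^16≡17, 82^32≡35 (mod 127).
82^32 = 82^(32) ≡ 35 (mod 127).
Check: 35² = 1225 ≡ 82 (mod 127). The two roots are 35 and 92.

35, 92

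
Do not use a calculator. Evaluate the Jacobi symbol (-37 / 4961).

1

First reduce: -37 ≡ 4924 (mod 4961).
Pull out 2^2: since 4961 ≡ 1 (mod 8), (2/4961) = +1, so (2/4961)^2 = +1.
Reciprocity: 1231 ≡ 3 and 4961 ≡ 1 (mod 4), so (1231/4961) = +(4961/1231).
Reduce top mod 1231: now compute (37/1231).
Reciprocity: 37 ≡ 1 and 1231 ≡ 3 (mod 4), so (37/1231) = +(1231/37).
Reduce top mod 37: now compute (10/37).
Pull out 2: since 37 ≡ 5 (mod 8), (2/37) = -1.
Reciprocity: 5 ≡ 1 and 37 ≡ 1 (mod 4), so (5/37) = +(37/5).
Reduce top mod 5: now compute (2/5).
Pull out 2: since 5 ≡ 5 (mod 8), (2/5) = -1.
Reached (1/5) = 1. Collecting the sign flips along the way, the symbol is +1.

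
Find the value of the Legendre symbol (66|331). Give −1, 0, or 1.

Pull out 2: since 331 ≡ 3 (mod 8), (2/331) = -1.
Reciprocity: 33 ≡ 1 and 331 ≡ 3 (mod 4), so (33/331) = +(331/33).
Reduce top mod 33: now compute (1/33).
Reached (1/33) = 1. Collecting the sign flips along the way, the symbol is -1.

-1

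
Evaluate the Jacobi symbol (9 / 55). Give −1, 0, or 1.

1

Reciprocity: 9 ≡ 1 and 55 ≡ 3 (mod 4), so (9/55) = +(55/9).
Reduce top mod 9: now compute (1/9).
Reached (1/9) = 1. Collecting the sign flips along the way, the symbol is +1.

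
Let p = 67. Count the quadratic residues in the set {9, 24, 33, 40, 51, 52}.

(9/67) = +1 → QR.
(24/67) = +1 → QR.
(33/67) = +1 → QR.
(40/67) = +1 → QR.
(51/67) = -1 → non-residue.
(52/67) = -1 → non-residue.
Total quadratic residues among the 6: 4.

4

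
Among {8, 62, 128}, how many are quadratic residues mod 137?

2

(8/137) = +1 → QR.
(62/137) = -1 → non-residue.
(128/137) = +1 → QR.
Total quadratic residues among the 3: 2.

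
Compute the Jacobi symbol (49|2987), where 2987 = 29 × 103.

Reciprocity: 49 ≡ 1 and 2987 ≡ 3 (mod 4), so (49/2987) = +(2987/49).
Reduce top mod 49: now compute (47/49).
Reciprocity: 47 ≡ 3 and 49 ≡ 1 (mod 4), so (47/49) = +(49/47).
Reduce top mod 47: now compute (2/47).
Pull out 2: since 47 ≡ 7 (mod 8), (2/47) = +1.
Reached (1/47) = 1. Collecting the sign flips along the way, the symbol is +1.

1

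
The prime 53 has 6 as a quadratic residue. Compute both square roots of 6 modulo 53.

18, 35

53 ≡ 1 (mod 4), so we find a root by search.
Trying successive values, 18² = 324 ≡ 6 (mod 53). The other root is 53 − 18 = 35.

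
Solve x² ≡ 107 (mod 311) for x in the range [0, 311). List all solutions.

Since 311 ≡ 3 (mod 4), a square root of 107 is 107^((311+1)/4) = 107^78 mod 311.
Repeated squaring: 107^2≡253, 107^4≡254, 107^8≡139, 107^16≡39, 107^32≡277, 107^64≡223 (mod 311).
107^78 = 107^(64+8+4+2) ≡ 27 (mod 311).
Check: 27² = 729 ≡ 107 (mod 311). The two roots are 27 and 284.

27, 284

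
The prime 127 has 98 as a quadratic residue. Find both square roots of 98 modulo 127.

15, 112

Since 127 ≡ 3 (mod 4), a square root of 98 is 98^((127+1)/4) = 98^32 mod 127.
Repeated squaring: 98^2≡79, 98^4≡18, 98^8≡70, 98^16≡74, 98^32≡15 (mod 127).
98^32 = 98^(32) ≡ 15 (mod 127).
Check: 15² = 225 ≡ 98 (mod 127). The two roots are 15 and 112.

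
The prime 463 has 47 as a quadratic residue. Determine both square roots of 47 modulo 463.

Since 463 ≡ 3 (mod 4), a square root of 47 is 47^((463+1)/4) = 47^116 mod 463.
Repeated squaring: 47^2≡357, 47^4≡124, 47^8≡97, 47^16≡149, 47^32≡440, 47^64≡66 (mod 463).
47^116 = 47^(64+32+16+4) ≡ 120 (mod 463).
Check: 120² = 14400 ≡ 47 (mod 463). The two roots are 120 and 343.

120, 343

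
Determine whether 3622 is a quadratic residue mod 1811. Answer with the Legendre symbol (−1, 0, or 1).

0

First reduce: 3622 ≡ 0 (mod 1811).
Top reduces to 0: gcd > 1, so the symbol is 0.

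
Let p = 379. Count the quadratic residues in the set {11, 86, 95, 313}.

3

(11/379) = -1 → non-residue.
(86/379) = +1 → QR.
(95/379) = +1 → QR.
(313/379) = +1 → QR.
Total quadratic residues among the 4: 3.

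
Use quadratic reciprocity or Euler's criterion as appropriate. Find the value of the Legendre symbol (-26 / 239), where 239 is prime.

1

Euler's criterion: (-26/239) ≡ 213^119 (mod 239).
213^2 ≡ 198 (mod 239)
213^4 ≡ 8 (mod 239)
213^8 ≡ 64 (mod 239)
213^16 ≡ 33 (mod 239)
213^32 ≡ 133 (mod 239)
213^64 ≡ 3 (mod 239)
213^119 = 213^(64+32+16+4+2+1) ≡ 1 (mod 239).
Result is 1, so (-26/239) = 1.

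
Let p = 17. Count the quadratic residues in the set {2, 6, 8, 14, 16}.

(2/17) = +1 → QR.
(6/17) = -1 → non-residue.
(8/17) = +1 → QR.
(14/17) = -1 → non-residue.
(16/17) = +1 → QR.
Total quadratic residues among the 5: 3.

3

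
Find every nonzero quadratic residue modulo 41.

Square k = 1,…,20 (k and 41−k give the same square):
1²=1, 2²=4, 3²=9, 4²=16, 5²=25, 6²=36, 7²≡8, 8²≡23, 9²≡40, 10²≡18, 11²≡39, 12²≡21, 13²≡5, 14²≡32, 15²≡20, 16²≡10, 17²≡2, 18²≡37, 19²≡33, 20²≡31 (mod 41).
So the quadratic residues mod 41 are {1, 2, 4, 5, 8, 9, 10, 16, 18, 20, 21, 23, 25, 31, 32, 33, 36, 37, 39, 40}.

1 2 4 5 8 9 10 16 18 20 21 23 25 31 32 33 36 37 39 40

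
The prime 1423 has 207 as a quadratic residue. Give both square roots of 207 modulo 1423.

531, 892

Since 1423 ≡ 3 (mod 4), a square root of 207 is 207^((1423+1)/4) = 207^356 mod 1423.
Repeated squaring: 207^2≡159, 207^4≡1090, 207^8≡1318, 207^16≡1064, 207^32≡811, 207^64≡295, 207^128≡222, 207^256≡902 (mod 1423).
207^356 = 207^(256+64+32+4) ≡ 892 (mod 1423).
Check: 892² = 795664 ≡ 207 (mod 1423). The two roots are 531 and 892.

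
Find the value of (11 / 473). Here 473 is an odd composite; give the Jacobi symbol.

Reciprocity: 11 ≡ 3 and 473 ≡ 1 (mod 4), so (11/473) = +(473/11).
Reduce top mod 11: now compute (0/11).
Top reduces to 0: gcd > 1, so the symbol is 0.

0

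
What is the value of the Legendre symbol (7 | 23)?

-1

Euler's criterion: (7/23) ≡ 7^11 (mod 23).
7^2 ≡ 3 (mod 23)
7^4 ≡ 9 (mod 23)
7^8 ≡ 12 (mod 23)
7^11 = 7^(8+2+1) ≡ 22 (mod 23).
Result is 22 ≡ −1, so (7/23) = −1.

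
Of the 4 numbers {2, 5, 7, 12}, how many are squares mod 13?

1

(2/13) = -1 → non-residue.
(5/13) = -1 → non-residue.
(7/13) = -1 → non-residue.
(12/13) = +1 → QR.
Total quadratic residues among the 4: 1.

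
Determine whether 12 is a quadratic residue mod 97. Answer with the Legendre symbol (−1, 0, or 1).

Pull out 2^2: since 97 ≡ 1 (mod 8), (2/97) = +1, so (2/97)^2 = +1.
Reciprocity: 3 ≡ 3 and 97 ≡ 1 (mod 4), so (3/97) = +(97/3).
Reduce top mod 3: now compute (1/3).
Reached (1/3) = 1. Collecting the sign flips along the way, the symbol is +1.

1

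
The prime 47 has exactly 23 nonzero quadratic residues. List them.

1,2,3,4,6,7,8,9,12,14,16,17,18,21,24,25,27,28,32,34,36,37,42

Square k = 1,…,23 (k and 47−k give the same square):
1²=1, 2²=4, 3²=9, 4²=16, 5²=25, 6²=36, 7²≡2, 8²≡17, 9²≡34, 10²≡6, 11²≡27, 12²≡3, 13²≡28, 14²≡8, 15²≡37, 16²≡21, 17²≡7, 18²≡42, 19²≡32, 20²≡24, 21²≡18, 22²≡14, 23²≡12 (mod 47).
So the quadratic residues mod 47 are {1, 2, 3, 4, 6, 7, 8, 9, 12, 14, 16, 17, 18, 21, 24, 25, 27, 28, 32, 34, 36, 37, 42}.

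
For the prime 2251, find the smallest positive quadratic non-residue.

2

(2/2251) = −1, so 2 is the smallest positive non-residue mod 2251.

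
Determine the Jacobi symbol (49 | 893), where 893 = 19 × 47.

1

Reciprocity: 49 ≡ 1 and 893 ≡ 1 (mod 4), so (49/893) = +(893/49).
Reduce top mod 49: now compute (11/49).
Reciprocity: 11 ≡ 3 and 49 ≡ 1 (mod 4), so (11/49) = +(49/11).
Reduce top mod 11: now compute (5/11).
Reciprocity: 5 ≡ 1 and 11 ≡ 3 (mod 4), so (5/11) = +(11/5).
Reduce top mod 5: now compute (1/5).
Reached (1/5) = 1. Collecting the sign flips along the way, the symbol is +1.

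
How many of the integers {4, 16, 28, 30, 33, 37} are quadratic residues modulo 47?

4

(4/47) = +1 → QR.
(16/47) = +1 → QR.
(28/47) = +1 → QR.
(30/47) = -1 → non-residue.
(33/47) = -1 → non-residue.
(37/47) = +1 → QR.
Total quadratic residues among the 6: 4.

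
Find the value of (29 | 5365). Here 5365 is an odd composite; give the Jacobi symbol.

0

Reciprocity: 29 ≡ 1 and 5365 ≡ 1 (mod 4), so (29/5365) = +(5365/29).
Reduce top mod 29: now compute (0/29).
Top reduces to 0: gcd > 1, so the symbol is 0.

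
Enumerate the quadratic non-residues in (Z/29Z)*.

2, 3, 8, 10, 11, 12, 14, 15, 17, 18, 19, 21, 26, 27

Square k = 1,…,14 (k and 29−k give the same square):
1²=1, 2²=4, 3²=9, 4²=16, 5²=25, 6²≡7, 7²≡20, 8²≡6, 9²≡23, 10²≡13, 11²≡5, 12²≡28, 13²≡24, 14²≡22 (mod 29).
The residues are {1, 4, 5, 6, 7, 9, 13, 16, 20, 22, 23, 24, 25, 28}; the non-residues are the remaining 14 nonzero classes.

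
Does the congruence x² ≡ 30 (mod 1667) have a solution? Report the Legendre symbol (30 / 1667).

Pull out 2: since 1667 ≡ 3 (mod 8), (2/1667) = -1.
Reciprocity: 15 ≡ 3 and 1667 ≡ 3 (mod 4), so (15/1667) = −(1667/15).
Reduce top mod 15: now compute (2/15).
Pull out 2: since 15 ≡ 7 (mod 8), (2/15) = +1.
Reached (1/15) = 1. Collecting the sign flips along the way, the symbol is +1.

1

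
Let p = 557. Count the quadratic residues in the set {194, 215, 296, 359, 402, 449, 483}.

4

(194/557) = -1 → non-residue.
(215/557) = -1 → non-residue.
(296/557) = +1 → QR.
(359/557) = +1 → QR.
(402/557) = +1 → QR.
(449/557) = -1 → non-residue.
(483/557) = +1 → QR.
Total quadratic residues among the 7: 4.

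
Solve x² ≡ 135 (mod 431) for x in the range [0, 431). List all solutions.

153, 278

Since 431 ≡ 3 (mod 4), a square root of 135 is 135^((431+1)/4) = 135^108 mod 431.
Repeated squaring: 135^2≡123, 135^4≡44, 135^8≡212, 135^16≡120, 135^32≡177, 135^64≡297 (mod 431).
135^108 = 135^(64+32+8+4) ≡ 278 (mod 431).
Check: 278² = 77284 ≡ 135 (mod 431). The two roots are 153 and 278.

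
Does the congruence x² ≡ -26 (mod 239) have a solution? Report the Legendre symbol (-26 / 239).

1

First reduce: -26 ≡ 213 (mod 239).
Reciprocity: 213 ≡ 1 and 239 ≡ 3 (mod 4), so (213/239) = +(239/213).
Reduce top mod 213: now compute (26/213).
Pull out 2: since 213 ≡ 5 (mod 8), (2/213) = -1.
Reciprocity: 13 ≡ 1 and 213 ≡ 1 (mod 4), so (13/213) = +(213/13).
Reduce top mod 13: now compute (5/13).
Reciprocity: 5 ≡ 1 and 13 ≡ 1 (mod 4), so (5/13) = +(13/5).
Reduce top mod 5: now compute (3/5).
Reciprocity: 3 ≡ 3 and 5 ≡ 1 (mod 4), so (3/5) = +(5/3).
Reduce top mod 3: now compute (2/3).
Pull out 2: since 3 ≡ 3 (mod 8), (2/3) = -1.
Reached (1/3) = 1. Collecting the sign flips along the way, the symbol is +1.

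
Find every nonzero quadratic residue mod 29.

Square k = 1,…,14 (k and 29−k give the same square):
1²=1, 2²=4, 3²=9, 4²=16, 5²=25, 6²≡7, 7²≡20, 8²≡6, 9²≡23, 10²≡13, 11²≡5, 12²≡28, 13²≡24, 14²≡22 (mod 29).
So the quadratic residues mod 29 are {1, 4, 5, 6, 7, 9, 13, 16, 20, 22, 23, 24, 25, 28}.

1 4 5 6 7 9 13 16 20 22 23 24 25 28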